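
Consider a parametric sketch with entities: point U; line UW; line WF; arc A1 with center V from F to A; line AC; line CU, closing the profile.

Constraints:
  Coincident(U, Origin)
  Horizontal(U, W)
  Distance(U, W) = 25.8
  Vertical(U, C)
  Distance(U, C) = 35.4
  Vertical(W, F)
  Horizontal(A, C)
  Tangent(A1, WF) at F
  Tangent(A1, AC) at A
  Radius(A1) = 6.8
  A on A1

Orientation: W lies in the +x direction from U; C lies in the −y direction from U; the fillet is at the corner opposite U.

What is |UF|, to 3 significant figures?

38.5

U is at the origin; U and W share the same y with |UW| = 25.8 and W on the +x side, so W = (25.8, 0.00). U and C share the same x with |UC| = 35.4 and C on the −y side, so C = (0.00, -35.4). The virtual corner opposite U is at (25.8, -35.4). Since A1 is tangent to WF there, VF ⟂ WF and A1 meets AC tangentially, so VA is at right angles to AC, with radius 6.8, so the center V sits 6.8 in from both sides at V = (19.0, -28.6). That places the tangent points at F = (25.8, -28.6) on WF and A = (19.0, -35.4) on AC. Then |UF| = |F − U| = 38.5.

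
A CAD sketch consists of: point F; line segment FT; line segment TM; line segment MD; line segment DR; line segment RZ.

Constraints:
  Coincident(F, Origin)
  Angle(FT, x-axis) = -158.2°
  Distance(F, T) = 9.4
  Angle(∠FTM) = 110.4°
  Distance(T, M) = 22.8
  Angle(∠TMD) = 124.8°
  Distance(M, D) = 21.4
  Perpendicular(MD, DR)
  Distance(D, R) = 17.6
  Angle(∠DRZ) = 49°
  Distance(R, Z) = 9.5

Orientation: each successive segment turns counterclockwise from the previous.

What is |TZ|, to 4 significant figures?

28.22

MD ⟂ DR, so DR runs at 56.60°; with |DR| = 17.6, R = (19.38, -23.37). ∠DRZ = 49.0° gives RZ at -172.4° from the x-axis; with |RZ| = 9.5, Z = (9.967, -24.63). Then |TZ| = |Z − T| = 28.22.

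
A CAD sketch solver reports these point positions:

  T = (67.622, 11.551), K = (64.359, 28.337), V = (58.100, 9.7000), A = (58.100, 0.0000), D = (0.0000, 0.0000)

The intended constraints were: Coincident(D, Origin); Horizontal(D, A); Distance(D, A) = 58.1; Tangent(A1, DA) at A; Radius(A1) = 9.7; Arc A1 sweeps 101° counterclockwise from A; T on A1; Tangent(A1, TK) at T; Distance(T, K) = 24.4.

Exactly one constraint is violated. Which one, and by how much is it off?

Distance(T, K) = 24.4 — off by 7.30.

D = (0.00, 0.00) ✓; D.y = 0.00, A.y = 0.00 ✓; |DA| = 58.10 ✓; ∠(VA, AD) = 90.00° ✓; |VA| = 9.700 ✓; bearing(V→T) − bearing(V→A) = 101.0° ✓; |VT| = 9.700 ✓; ∠(VT, TK) = 90.00° ✓; |TK| = 17.10 ✗.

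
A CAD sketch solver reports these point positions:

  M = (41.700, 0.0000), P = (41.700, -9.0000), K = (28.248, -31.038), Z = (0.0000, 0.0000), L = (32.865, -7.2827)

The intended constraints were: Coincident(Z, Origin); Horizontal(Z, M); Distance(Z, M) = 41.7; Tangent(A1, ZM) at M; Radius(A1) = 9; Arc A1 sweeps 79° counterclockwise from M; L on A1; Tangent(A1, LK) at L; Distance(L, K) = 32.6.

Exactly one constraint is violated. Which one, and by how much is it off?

Distance(L, K) = 32.6 — off by 8.40.

Z = (0.00, 0.00) ✓; Z.y = 0.00, M.y = 0.00 ✓; |ZM| = 41.70 ✓; ∠(PM, MZ) = 90.00° ✓; |PM| = 9.000 ✓; bearing(P→L) − bearing(P→M) = 79.00° ✓; |PL| = 9.000 ✓; ∠(PL, LK) = 90.00° ✓; |LK| = 24.20 ✗.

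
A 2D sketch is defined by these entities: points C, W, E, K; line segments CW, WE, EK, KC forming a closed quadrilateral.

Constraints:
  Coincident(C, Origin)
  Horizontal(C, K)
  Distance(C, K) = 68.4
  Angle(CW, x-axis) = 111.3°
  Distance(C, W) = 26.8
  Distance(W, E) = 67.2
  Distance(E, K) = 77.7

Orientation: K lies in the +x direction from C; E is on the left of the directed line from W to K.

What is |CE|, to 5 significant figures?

81.422

C is at the origin; C and K share the same y with |CK| = 68.4 and K in +x, so K = (68.4, 0). CW runs at 111.3° with |CW| = 26.8, so W = (-9.7351, 24.969). E is determined by |WE| = 67.2 and |EK| = 77.7 together: it lies at the intersection of circle(W, 67.2) and circle(K, 77.7). With |WK| = 82.028, the foot of the radical line on WK is 31.740 from W and the perpendicular offset is √(67.2² − 31.740²) = 59.232. Taking the left-of-WK solution: E = (38.529, 71.729).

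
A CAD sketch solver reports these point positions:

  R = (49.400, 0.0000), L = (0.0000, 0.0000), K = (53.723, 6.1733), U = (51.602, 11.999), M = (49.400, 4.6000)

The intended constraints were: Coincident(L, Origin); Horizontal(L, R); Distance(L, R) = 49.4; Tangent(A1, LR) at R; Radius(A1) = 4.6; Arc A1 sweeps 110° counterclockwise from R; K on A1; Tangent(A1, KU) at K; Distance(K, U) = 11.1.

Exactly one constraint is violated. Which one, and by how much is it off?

Distance(K, U) = 11.1 — off by 4.90.

L = (0.00, 0.00) ✓; L.y = 0.00, R.y = 0.00 ✓; |LR| = 49.40 ✓; ∠(MR, RL) = 90.00° ✓; |MR| = 4.600 ✓; bearing(M→K) − bearing(M→R) = 110.0° ✓; |MK| = 4.600 ✓; ∠(MK, KU) = 89.99° ✓; |KU| = 6.200 ✗.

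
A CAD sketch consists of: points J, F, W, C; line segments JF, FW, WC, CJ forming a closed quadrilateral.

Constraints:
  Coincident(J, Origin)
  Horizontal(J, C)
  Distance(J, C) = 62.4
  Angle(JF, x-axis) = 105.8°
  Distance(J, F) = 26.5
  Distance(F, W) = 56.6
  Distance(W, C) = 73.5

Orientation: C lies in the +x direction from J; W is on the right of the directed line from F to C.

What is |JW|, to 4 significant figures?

31.31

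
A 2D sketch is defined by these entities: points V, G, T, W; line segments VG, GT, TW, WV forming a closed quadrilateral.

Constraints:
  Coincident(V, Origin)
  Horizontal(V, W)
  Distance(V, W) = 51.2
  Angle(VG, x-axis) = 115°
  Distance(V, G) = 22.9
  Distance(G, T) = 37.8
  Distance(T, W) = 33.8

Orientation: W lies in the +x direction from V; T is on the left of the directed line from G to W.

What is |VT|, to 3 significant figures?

37.2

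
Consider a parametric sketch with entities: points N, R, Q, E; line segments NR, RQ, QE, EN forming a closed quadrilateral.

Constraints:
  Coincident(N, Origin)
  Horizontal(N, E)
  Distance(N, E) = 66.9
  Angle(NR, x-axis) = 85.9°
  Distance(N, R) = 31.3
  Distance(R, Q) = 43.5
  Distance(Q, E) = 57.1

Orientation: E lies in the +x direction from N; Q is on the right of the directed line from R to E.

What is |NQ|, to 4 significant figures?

15.81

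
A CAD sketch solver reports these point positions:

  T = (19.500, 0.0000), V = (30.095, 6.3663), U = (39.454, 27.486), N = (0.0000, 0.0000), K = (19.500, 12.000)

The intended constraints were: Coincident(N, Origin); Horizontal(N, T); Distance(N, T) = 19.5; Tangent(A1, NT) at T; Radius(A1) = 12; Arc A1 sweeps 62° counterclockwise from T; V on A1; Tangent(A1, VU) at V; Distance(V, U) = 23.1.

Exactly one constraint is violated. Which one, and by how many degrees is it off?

Tangent(A1, VU) at V — off by 4.10°.

N = (0.00, 0.00) ✓; N.y = 0.00, T.y = 0.00 ✓; |NT| = 19.50 ✓; ∠(KT, TN) = 90.00° ✓; |KT| = 12.00 ✓; bearing(K→V) − bearing(K→T) = 62.00° ✓; |KV| = 12.00 ✓; ∠(KV, VU) = 85.90° ✗; |VU| = 23.10 ✓.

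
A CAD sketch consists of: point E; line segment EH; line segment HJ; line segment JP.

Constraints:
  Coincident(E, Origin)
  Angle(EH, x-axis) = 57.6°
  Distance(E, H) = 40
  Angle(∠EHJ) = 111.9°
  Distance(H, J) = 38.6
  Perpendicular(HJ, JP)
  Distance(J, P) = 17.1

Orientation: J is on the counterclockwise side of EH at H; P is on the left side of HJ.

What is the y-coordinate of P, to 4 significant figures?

55.14

E is at the origin; EH runs at 57.6° with length 40.0, so H = 40.0·(cos 57.6°, sin 57.6°) = (21.43, 33.77). ∠EHJ = 111.9°, so HJ runs at 57.6° + (180° − 111.9°) = 125.7° from the x-axis; with |HJ| = 38.6, J = H + 38.6·(cos 125.7°, sin 125.7°) = (-1.092, 65.12). HJ is perpendicular to JP; with |JP| = 17.1 on the left of HJ, P = J + 17.1·(-0.8121, -0.5835) = (-14.98, 55.14). So P.y = 55.14.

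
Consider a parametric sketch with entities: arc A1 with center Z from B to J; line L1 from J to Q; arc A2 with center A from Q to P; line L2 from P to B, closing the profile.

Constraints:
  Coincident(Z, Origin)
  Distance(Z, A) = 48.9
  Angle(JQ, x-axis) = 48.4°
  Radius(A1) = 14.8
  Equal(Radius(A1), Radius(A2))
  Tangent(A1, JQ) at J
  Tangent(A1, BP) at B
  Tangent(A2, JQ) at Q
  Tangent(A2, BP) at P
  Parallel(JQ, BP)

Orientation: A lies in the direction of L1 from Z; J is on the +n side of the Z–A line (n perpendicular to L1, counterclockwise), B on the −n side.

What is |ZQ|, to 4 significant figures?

51.09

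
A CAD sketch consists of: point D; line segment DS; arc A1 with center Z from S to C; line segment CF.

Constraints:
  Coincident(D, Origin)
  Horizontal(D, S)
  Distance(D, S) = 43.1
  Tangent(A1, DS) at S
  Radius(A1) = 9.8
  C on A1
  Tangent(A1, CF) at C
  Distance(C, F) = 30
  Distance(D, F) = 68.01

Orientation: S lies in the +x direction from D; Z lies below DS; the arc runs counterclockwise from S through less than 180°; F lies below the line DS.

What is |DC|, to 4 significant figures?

39.41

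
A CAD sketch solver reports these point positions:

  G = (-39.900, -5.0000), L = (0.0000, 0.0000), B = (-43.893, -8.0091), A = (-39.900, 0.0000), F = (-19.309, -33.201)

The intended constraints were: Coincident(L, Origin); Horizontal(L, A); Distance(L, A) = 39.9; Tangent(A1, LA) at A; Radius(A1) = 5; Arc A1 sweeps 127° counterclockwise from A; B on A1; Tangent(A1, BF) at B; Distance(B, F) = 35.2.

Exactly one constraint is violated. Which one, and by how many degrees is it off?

Tangent(A1, BF) at B — off by 7.30°.

L = (0.00, 0.00) ✓; L.y = 0.00, A.y = 0.00 ✓; |LA| = 39.90 ✓; ∠(GA, AL) = 90.00° ✓; |GA| = 5.000 ✓; bearing(G→B) − bearing(G→A) = 127.0° ✓; |GB| = 5.000 ✓; ∠(GB, BF) = 82.70° ✗; |BF| = 35.20 ✓.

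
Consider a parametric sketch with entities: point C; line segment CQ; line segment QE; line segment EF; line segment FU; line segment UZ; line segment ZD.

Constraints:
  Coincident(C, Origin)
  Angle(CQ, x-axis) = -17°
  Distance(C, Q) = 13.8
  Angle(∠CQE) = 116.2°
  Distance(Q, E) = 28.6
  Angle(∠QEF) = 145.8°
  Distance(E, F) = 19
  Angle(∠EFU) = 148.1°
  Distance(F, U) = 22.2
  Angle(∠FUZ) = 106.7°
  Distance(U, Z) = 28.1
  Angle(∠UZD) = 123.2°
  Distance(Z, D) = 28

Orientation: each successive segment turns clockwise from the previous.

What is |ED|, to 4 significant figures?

47.66

C is at the origin; CQ runs at -17.0° with length 13.8, so Q = (13.20, -4.035). ∠CQE = 116.2° gives QE at -80.80° from the x-axis; with |QE| = 28.6, E = (17.77, -32.27). ∠QEF = 145.8° gives EF at -115.0° from the x-axis; with |EF| = 19.0, F = (9.740, -49.49). ∠EFU = 148.1° gives FU at -146.9° from the x-axis; with |FU| = 22.2, U = (-8.857, -61.61). ∠FUZ = 106.7° gives UZ at 139.8° from the x-axis; with |UZ| = 28.1, Z = (-30.32, -43.47). ∠UZD = 123.2° gives ZD at 83.00° from the x-axis; with |ZD| = 28.0, D = (-26.91, -15.68). Then |ED| = |D − E| = 47.66.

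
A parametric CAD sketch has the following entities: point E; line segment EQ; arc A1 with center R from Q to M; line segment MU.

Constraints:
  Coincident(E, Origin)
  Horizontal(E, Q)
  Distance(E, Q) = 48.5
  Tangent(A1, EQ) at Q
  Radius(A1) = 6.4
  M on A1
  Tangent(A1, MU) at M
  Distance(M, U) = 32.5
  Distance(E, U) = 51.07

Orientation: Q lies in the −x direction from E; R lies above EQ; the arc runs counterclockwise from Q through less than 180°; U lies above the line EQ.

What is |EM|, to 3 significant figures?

42.5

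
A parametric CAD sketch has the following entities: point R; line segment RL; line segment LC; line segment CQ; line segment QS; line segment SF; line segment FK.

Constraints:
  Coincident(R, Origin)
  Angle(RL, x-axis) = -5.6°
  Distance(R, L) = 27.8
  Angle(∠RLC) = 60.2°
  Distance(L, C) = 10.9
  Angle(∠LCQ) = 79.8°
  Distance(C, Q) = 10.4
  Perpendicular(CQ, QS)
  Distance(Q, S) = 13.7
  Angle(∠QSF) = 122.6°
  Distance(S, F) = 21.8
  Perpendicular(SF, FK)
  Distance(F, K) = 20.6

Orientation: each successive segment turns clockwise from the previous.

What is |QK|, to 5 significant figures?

30.555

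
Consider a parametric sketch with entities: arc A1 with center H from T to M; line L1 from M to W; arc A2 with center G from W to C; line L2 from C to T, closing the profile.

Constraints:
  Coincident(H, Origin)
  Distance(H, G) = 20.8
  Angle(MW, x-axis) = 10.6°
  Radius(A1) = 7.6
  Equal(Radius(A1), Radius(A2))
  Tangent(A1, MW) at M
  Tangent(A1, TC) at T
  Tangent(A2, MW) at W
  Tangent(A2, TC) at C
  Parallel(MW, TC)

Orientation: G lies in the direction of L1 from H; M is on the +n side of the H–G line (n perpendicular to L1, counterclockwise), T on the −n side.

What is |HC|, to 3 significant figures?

22.1

Tangency of A1 to both parallel lines with radius 7.6 puts M and T at H ± 7.6·n: M = (-1.40, 7.47), T = (1.40, -7.47). Equal radii place W and C the same way about G: W = G + 7.6·n = (19.0, 11.3), C = G − 7.6·n = (21.8, -3.64). Then |HC| = |C − H| = 22.1.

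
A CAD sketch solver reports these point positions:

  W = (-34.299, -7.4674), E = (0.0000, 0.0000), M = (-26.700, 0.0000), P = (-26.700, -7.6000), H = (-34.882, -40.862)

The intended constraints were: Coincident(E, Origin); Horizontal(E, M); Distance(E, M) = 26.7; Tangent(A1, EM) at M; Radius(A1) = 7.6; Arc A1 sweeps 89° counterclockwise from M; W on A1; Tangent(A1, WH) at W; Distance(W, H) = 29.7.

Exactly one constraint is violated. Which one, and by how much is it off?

Distance(W, H) = 29.7 — off by 3.70.

E = (0.00, 0.00) ✓; E.y = 0.00, M.y = 0.00 ✓; |EM| = 26.70 ✓; ∠(PM, ME) = 90.00° ✓; |PM| = 7.600 ✓; bearing(P→W) − bearing(P→M) = 89.00° ✓; |PW| = 7.600 ✓; ∠(PW, WH) = 90.00° ✓; |WH| = 33.40 ✗.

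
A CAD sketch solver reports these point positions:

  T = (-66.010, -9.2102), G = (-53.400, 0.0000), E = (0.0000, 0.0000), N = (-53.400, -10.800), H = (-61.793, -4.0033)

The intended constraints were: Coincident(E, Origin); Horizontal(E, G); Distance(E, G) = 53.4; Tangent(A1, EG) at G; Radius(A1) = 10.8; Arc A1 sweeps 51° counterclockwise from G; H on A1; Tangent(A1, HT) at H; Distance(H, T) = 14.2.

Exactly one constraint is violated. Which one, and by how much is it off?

Distance(H, T) = 14.2 — off by 7.50.

E = (0.00, 0.00) ✓; E.y = 0.00, G.y = 0.00 ✓; |EG| = 53.40 ✓; ∠(NG, GE) = 90.00° ✓; |NG| = 10.80 ✓; bearing(N→H) − bearing(N→G) = 51.00° ✓; |NH| = 10.80 ✓; ∠(NH, HT) = 90.00° ✓; |HT| = 6.700 ✗.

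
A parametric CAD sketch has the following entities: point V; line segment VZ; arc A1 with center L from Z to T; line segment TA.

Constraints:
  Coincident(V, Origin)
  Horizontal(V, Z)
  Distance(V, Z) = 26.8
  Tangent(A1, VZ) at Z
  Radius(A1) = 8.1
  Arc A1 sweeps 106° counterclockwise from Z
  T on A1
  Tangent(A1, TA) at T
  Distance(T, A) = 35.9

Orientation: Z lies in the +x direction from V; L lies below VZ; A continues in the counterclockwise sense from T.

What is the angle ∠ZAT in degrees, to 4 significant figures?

13.31°

V is at the origin; V and Z share the same y with |VZ| = 26.8 and Z on the +x side, so Z = (26.80, 0.000). The tangent condition forces LZ to be normal to VZ, so L = Z + (0, -8.1) = (26.80, -8.100). On A1, Z sits at bearing 90° from L; a 106° counterclockwise sweep puts T at bearing 196°, so T = L + 8.1·(cos 196°, sin 196°) = (19.01, -10.33). Since A1 is tangent to TA there, LT ⟂ TA, so TA runs along (−sin 196°, cos 196°); with |TA| = 35.9, A = (28.91, -44.84). Then cos ∠ZAT = AZ·AT / (|AZ||AT|), giving 13.31°.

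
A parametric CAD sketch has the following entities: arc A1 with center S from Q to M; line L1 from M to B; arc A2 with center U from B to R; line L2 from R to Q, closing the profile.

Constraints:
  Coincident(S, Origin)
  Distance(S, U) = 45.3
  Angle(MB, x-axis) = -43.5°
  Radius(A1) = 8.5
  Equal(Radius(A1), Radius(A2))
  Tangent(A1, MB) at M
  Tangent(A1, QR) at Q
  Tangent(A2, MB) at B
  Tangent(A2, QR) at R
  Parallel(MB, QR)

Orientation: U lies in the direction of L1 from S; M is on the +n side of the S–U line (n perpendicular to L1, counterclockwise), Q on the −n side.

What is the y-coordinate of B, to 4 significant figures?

-25.02

The slot axis is L1's direction at -43.5°, so u = (cos -43.5°, sin -43.5°) = (0.7254, -0.6884) and n = (−sin -43.5°, cos -43.5°) = (0.6884, 0.7254). S is at the origin and U lies 45.3 along u from S, so U = 45.3·u = (32.86, -31.18). Tangency of A1 to both parallel lines with radius 8.5 puts M and Q at S ± 8.5·n: M = (5.851, 6.166), Q = (-5.851, -6.166). Equal radii place B and R the same way about U: B = U + 8.5·n = (38.71, -25.02), R = U − 8.5·n = (27.01, -37.35). So B.y = -25.02.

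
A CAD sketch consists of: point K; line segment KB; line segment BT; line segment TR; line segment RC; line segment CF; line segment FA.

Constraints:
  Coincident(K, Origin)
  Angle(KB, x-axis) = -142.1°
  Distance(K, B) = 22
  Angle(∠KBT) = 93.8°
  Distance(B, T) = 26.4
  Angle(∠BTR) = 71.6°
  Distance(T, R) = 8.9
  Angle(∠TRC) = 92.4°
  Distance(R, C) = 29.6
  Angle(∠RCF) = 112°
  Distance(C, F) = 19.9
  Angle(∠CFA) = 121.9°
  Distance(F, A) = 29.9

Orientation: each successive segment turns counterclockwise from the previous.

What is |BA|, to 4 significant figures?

41.37

∠RCF = 112.0° gives CF at -151.9° from the x-axis; with |CF| = 19.9, F = (-37.40, -18.70). ∠CFA = 121.9° gives FA at -93.80° from the x-axis; with |FA| = 29.9, A = (-39.39, -48.53). Then |BA| = |A − B| = 41.37.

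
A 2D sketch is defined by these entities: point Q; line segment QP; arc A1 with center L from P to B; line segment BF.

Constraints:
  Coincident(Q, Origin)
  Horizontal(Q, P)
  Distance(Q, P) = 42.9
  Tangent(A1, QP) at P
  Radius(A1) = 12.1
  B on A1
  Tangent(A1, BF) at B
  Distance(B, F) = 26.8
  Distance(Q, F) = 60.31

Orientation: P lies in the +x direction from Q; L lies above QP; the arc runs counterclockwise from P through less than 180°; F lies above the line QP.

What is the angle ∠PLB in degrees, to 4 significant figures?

112.6°

Q is at the origin; Q and P share the same y with |QP| = 42.9 and P on the +x side, so P = (42.90, 0.000). Tangency of A1 to QP means the radius LP is perpendicular to QP, so L = P + (0, 12.1) = (42.90, 12.10). Since LB ⟂ BF (tangency), |LF| = √(12.1² + 26.8²) = 29.40 regardless of where B sits on A1. So F lies on both circle(Q, 60.31) and circle(L, 29.40); the above-QP intersection is F = (43.77, 41.49). B is the foot of the tangent from F: B = (54.07, 16.75).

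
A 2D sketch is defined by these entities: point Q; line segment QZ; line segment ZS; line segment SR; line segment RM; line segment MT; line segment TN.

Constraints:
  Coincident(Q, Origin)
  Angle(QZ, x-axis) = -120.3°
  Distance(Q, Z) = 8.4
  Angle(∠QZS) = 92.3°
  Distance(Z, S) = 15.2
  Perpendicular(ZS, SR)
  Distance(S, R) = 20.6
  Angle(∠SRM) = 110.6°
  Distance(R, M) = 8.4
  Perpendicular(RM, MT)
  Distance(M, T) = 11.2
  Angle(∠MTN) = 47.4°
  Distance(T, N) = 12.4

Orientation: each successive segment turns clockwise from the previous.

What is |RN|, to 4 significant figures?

2.900

Q is at the origin; QZ runs at -120.3° with length 8.4, so Z = (-4.238, -7.253). ∠QZS = 92.3° gives ZS at 152.0° from the x-axis; with |ZS| = 15.2, S = (-17.66, -0.1166). ZS is perpendicular to SR, so SR runs at 62.00°; with |SR| = 20.6, R = (-7.988, 18.07). ∠SRM = 110.6° gives RM at -7.400° from the x-axis; with |RM| = 8.4, M = (0.3423, 16.99). RM ⟂ MT, so MT runs at -97.40°; with |MT| = 11.2, T = (-1.100, 5.884). ∠MTN = 47.4° gives TN at 130.0° from the x-axis; with |TN| = 12.4, N = (-9.071, 15.38). Then |RN| = |N − R| = 2.900.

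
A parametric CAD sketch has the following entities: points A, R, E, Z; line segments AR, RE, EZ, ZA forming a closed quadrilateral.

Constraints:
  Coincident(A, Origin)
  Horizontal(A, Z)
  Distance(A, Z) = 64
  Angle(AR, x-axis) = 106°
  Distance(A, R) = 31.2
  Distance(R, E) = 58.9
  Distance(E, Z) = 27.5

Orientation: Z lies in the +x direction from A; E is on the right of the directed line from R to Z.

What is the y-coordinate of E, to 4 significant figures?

-6.840

Checks: |RE| = 58.90 ✓; |EZ| = 27.50 ✓.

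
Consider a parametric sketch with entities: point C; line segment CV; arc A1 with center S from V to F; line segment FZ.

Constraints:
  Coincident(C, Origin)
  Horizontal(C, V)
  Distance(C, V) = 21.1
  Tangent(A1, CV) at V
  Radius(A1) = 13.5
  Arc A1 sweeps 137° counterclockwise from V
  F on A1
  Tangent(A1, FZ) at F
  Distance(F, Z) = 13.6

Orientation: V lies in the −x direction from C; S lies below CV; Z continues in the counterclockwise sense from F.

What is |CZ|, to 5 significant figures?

38.477

On A1, V sits at bearing 90° from S; a 137° counterclockwise sweep puts F at bearing 227°, so F = S + 13.5·(cos 227°, sin 227°) = (-30.307, -23.373). Since A1 is tangent to FZ there, SF ⟂ FZ, so FZ runs along (−sin 227°, cos 227°); with |FZ| = 13.6, Z = (-20.361, -32.648). Then |CZ| = |Z − C| = 38.477.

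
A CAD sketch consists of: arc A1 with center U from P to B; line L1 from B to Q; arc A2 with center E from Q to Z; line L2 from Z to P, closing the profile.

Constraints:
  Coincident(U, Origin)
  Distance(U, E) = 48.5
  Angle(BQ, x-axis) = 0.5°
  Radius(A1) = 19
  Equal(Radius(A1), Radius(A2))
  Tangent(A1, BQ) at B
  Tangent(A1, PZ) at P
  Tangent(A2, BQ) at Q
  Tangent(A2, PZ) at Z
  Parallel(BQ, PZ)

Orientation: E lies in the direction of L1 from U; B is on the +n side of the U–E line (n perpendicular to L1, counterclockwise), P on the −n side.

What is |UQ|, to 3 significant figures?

52.1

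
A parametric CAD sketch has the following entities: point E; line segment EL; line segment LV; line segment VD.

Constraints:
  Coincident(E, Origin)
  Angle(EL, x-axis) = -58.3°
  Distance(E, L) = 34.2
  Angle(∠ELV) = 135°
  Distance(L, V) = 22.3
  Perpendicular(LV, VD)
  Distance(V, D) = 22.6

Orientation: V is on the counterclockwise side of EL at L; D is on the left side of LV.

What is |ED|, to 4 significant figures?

46.51

E is at the origin; EL runs at -58.3° with length 34.2, so L = 34.2·(cos -58.3°, sin -58.3°) = (17.97, -29.10). ∠ELV = 135.0°, so LV runs at -58.3° + (180° − 135.0°) = -13.30° from the x-axis; with |LV| = 22.3, V = L + 22.3·(cos -13.30°, sin -13.30°) = (39.67, -34.23). LV ⟂ VD; with |VD| = 22.6 on the left of LV, D = V + 22.6·(0.2300, 0.9732) = (44.87, -12.23). Then |ED| = |D − E| = 46.51.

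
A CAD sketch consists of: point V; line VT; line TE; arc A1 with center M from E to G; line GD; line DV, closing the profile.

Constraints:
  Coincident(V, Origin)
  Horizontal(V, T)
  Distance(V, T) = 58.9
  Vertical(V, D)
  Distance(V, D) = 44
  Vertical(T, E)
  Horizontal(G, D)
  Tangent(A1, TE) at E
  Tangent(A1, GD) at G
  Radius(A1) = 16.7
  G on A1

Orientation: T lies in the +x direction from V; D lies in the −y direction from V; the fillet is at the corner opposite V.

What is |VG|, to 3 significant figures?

61.0

V is at the origin; V and T share the same y with |VT| = 58.9 and T on the +x side, so T = (58.9, 0.00). VD is vertical with |VD| = 44.0 and D on the −y side, so D = (0.00, -44.0). The virtual corner opposite V is at (58.9, -44.0). Tangency of A1 to TE means the radius ME is perpendicular to TE and tangency of A1 to GD means the radius MG is perpendicular to GD, with radius 16.7, so the center M sits 16.7 in from both sides at M = (42.2, -27.3). That places the tangent points at E = (58.9, -27.3) on TE and G = (42.2, -44.0) on GD. Then |VG| = |G − V| = 61.0.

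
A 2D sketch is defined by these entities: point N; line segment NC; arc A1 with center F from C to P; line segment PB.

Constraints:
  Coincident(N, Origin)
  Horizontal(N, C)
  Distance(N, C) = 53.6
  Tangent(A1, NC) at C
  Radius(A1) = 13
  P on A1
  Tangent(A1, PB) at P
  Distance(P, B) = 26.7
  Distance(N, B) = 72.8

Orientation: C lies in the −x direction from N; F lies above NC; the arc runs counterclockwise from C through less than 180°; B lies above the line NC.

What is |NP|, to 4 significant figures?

48.01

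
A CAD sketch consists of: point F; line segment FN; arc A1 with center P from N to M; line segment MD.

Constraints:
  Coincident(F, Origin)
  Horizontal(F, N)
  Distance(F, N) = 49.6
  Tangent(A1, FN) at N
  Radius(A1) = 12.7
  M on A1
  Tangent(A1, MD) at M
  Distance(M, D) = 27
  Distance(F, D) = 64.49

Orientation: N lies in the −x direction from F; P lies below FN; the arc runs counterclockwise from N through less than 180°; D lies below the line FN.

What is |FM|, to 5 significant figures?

63.640

Checks: |FN| = 49.60 ✓; |PM| = 12.70 ✓; ∠(PM, MD) = 90.00° ✓; |MD| = 27.00 ✓; |FD| = 64.49 ✓.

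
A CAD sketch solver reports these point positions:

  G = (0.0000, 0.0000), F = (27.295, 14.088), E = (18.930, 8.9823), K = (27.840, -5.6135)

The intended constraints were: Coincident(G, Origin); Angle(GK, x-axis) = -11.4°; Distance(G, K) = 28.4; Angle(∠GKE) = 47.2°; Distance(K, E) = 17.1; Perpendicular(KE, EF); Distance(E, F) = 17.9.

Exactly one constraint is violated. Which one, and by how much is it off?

Distance(E, F) = 17.9 — off by 8.10.

G = (0.00, 0.00) ✓; GK at -11.40° ✓; |GK| = 28.40 ✓; ∠GKE = 47.20° ✓; |KE| = 17.10 ✓; ∠(KE, EF) = 90.00° ✓; |EF| = 9.800 ✗.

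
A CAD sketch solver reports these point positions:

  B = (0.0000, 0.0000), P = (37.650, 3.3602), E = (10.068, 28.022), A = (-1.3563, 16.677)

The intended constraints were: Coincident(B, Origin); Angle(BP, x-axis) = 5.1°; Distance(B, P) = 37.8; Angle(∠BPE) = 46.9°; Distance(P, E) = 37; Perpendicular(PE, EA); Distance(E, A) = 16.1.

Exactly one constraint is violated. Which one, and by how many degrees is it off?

Perpendicular(PE, EA) — off by 3.40°.

B = (0.00, 0.00) ✓; BP at 5.100° ✓; |BP| = 37.80 ✓; ∠BPE = 46.90° ✓; |PE| = 37.00 ✓; ∠(PE, EA) = 86.60° ✗; |EA| = 16.10 ✓.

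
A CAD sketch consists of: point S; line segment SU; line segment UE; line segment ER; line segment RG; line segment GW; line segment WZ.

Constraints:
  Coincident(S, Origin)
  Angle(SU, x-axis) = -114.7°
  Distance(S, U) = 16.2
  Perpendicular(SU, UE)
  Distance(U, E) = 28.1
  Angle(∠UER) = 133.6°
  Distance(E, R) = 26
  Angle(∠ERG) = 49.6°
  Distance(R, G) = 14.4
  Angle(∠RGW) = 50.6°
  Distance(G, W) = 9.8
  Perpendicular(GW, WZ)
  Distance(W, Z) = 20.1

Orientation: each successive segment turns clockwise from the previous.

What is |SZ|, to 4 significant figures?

54.17

S is at the origin; SU runs at -114.7° with length 16.2, so U = (-6.769, -14.72). The perpendicularity gives UE at right angles to SU, so UE runs at 155.3°; with |UE| = 28.1, E = (-32.30, -2.976). ∠UER = 133.6° gives ER at 108.9° from the x-axis; with |ER| = 26.0, R = (-40.72, 21.62). ∠ERG = 49.6° gives RG at -21.50° from the x-axis; with |RG| = 14.4, G = (-27.32, 16.34). ∠RGW = 50.6° gives GW at -150.9° from the x-axis; with |GW| = 9.8, W = (-35.89, 11.58). GW ⟂ WZ, so WZ runs at 119.1°; with |WZ| = 20.1, Z = (-45.66, 29.14). Then |SZ| = |Z − S| = 54.17.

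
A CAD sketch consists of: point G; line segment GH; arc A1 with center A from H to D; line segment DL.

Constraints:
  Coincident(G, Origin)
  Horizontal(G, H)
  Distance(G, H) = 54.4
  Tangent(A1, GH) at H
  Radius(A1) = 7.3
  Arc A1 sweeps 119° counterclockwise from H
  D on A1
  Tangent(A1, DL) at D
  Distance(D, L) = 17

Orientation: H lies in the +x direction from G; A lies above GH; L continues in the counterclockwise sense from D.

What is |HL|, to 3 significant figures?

25.8

On A1, H sits at bearing -90° from A; a 119° counterclockwise sweep puts D at bearing 29°, so D = A + 7.3·(cos 29°, sin 29°) = (60.8, 10.8). The tangent condition forces AD to be normal to DL, so DL runs along (−sin 29°, cos 29°); with |DL| = 17.0, L = (52.5, 25.7). Then |HL| = |L − H| = 25.8.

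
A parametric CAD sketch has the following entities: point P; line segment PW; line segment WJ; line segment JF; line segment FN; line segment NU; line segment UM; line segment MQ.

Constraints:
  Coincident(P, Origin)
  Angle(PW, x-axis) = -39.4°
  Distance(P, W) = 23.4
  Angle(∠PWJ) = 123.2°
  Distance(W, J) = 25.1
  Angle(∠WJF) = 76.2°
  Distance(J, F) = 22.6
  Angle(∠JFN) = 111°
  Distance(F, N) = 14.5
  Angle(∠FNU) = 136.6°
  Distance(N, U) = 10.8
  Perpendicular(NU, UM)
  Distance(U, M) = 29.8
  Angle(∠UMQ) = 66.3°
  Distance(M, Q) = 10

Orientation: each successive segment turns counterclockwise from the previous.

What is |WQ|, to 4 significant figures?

19.33

P is at the origin; PW runs at -39.4° with length 23.4, so W = (18.08, -14.85). ∠PWJ = 123.2° gives WJ at 17.40° from the x-axis; with |WJ| = 25.1, J = (42.03, -7.347). ∠WJF = 76.2° gives JF at 121.2° from the x-axis; with |JF| = 22.6, F = (30.33, 11.98). ∠JFN = 111.0° gives FN at -169.8° from the x-axis; with |FN| = 14.5, N = (16.06, 9.417). ∠FNU = 136.6° gives NU at -126.4° from the x-axis; with |NU| = 10.8, U = (9.646, 0.7239). NU ⟂ UM, so UM runs at -36.40°; with |UM| = 29.8, M = (33.63, -16.96). ∠UMQ = 66.3° gives MQ at 77.30° from the x-axis; with |MQ| = 10.0, Q = (35.83, -7.205). Then |WQ| = |Q − W| = 19.33.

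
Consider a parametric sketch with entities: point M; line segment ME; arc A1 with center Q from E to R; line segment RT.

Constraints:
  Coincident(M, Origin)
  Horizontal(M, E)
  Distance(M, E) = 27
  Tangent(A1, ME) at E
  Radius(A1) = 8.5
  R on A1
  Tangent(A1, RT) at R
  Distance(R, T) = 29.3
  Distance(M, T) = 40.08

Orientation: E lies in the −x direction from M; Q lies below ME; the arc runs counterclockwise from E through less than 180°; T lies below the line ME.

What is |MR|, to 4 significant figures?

36.40

Checks: ∠(QE, EM) = 90.00° ✓; |QE| = 8.500 ✓; |QR| = 8.500 ✓; ∠(QR, RT) = 90.00° ✓; |RT| = 29.30 ✓; |MT| = 40.08 ✓.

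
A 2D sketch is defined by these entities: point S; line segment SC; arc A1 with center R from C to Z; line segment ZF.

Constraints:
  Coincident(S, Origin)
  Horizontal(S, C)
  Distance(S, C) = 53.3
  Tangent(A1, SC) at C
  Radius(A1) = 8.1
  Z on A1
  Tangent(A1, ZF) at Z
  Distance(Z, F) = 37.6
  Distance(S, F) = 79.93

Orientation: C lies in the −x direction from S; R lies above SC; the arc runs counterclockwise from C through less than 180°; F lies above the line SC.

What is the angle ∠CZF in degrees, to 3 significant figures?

119°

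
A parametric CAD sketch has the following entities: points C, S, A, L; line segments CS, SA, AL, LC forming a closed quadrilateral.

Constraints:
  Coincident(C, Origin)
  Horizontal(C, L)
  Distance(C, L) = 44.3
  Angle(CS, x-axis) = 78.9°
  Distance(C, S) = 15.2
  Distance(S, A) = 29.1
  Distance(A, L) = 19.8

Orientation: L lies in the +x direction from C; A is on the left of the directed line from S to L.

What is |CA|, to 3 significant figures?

35.6

Checks: CS at 78.90° ✓; |SA| = 29.10 ✓; |AL| = 19.80 ✓.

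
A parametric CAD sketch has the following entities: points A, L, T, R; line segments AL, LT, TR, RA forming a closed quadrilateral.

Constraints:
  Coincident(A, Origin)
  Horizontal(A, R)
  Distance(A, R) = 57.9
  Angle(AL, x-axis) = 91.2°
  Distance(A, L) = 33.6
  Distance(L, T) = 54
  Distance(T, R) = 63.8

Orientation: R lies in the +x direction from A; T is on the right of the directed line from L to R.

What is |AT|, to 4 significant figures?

20.54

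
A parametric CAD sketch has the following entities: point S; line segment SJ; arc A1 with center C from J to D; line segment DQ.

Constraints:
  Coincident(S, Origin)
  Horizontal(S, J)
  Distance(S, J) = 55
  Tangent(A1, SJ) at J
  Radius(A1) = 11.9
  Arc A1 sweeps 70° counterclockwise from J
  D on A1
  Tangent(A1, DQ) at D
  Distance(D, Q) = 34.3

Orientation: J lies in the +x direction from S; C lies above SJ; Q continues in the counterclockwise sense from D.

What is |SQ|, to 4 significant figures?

87.61

S is at the origin; S and J share the same y with |SJ| = 55.0 and J on the +x side, so J = (55.00, 0.000). Tangency of A1 to SJ means the radius CJ is perpendicular to SJ, so C = J + (0, 11.9) = (55.00, 11.90). On A1, J sits at bearing -90° from C; a 70° counterclockwise sweep puts D at bearing -20°, so D = C + 11.9·(cos -20°, sin -20°) = (66.18, 7.830). Tangency of A1 to DQ means the radius CD is perpendicular to DQ, so DQ runs along (−sin -20°, cos -20°); with |DQ| = 34.3, Q = (77.91, 40.06). Then |SQ| = |Q − S| = 87.61.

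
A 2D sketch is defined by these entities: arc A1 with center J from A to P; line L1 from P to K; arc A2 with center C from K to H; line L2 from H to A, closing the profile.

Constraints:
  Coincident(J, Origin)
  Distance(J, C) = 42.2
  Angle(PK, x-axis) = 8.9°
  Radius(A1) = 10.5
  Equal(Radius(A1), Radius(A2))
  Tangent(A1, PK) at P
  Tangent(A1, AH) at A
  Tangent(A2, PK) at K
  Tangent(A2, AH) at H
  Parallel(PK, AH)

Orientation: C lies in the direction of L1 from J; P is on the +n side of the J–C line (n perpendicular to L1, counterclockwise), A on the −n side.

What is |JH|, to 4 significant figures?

43.49

The slot axis is L1's direction at 8.9°, so u = (cos 8.9°, sin 8.9°) = (0.9880, 0.1547) and n = (−sin 8.9°, cos 8.9°) = (-0.1547, 0.9880). J is at the origin and C lies 42.2 along u from J, so C = 42.2·u = (41.69, 6.529). Tangency of A1 to both parallel lines with radius 10.5 puts P and A at J ± 10.5·n: P = (-1.624, 10.37), A = (1.624, -10.37). Equal radii place K and H the same way about C: K = C + 10.5·n = (40.07, 16.90), H = C − 10.5·n = (43.32, -3.845). Then |JH| = |H − J| = 43.49.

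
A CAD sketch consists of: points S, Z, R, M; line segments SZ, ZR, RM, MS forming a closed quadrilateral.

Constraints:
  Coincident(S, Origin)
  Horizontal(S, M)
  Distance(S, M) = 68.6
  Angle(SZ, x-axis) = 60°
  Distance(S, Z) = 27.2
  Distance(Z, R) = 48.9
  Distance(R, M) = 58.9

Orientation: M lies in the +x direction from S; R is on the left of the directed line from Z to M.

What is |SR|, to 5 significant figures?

75.192

S is at the origin; S and M share the same y with |SM| = 68.6 and M in +x, so M = (68.6, 0). SZ runs at 60.0° with |SZ| = 27.2, so Z = (13.600, 23.556). R is determined by |ZR| = 48.9 and |RM| = 58.9 together: it lies at the intersection of circle(Z, 48.9) and circle(M, 58.9). With |ZM| = 59.832, the foot of the radical line on ZM is 20.908 from Z and the perpendicular offset is √(48.9² − 20.908²) = 44.205. Taking the left-of-ZM solution: R = (50.223, 55.960).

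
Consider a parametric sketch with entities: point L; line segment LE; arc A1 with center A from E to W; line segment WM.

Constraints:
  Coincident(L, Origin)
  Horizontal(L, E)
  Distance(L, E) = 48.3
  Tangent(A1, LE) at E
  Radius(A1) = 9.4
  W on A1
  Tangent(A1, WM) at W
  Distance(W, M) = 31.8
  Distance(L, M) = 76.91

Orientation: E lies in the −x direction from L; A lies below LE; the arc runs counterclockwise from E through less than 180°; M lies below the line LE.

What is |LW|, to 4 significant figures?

57.49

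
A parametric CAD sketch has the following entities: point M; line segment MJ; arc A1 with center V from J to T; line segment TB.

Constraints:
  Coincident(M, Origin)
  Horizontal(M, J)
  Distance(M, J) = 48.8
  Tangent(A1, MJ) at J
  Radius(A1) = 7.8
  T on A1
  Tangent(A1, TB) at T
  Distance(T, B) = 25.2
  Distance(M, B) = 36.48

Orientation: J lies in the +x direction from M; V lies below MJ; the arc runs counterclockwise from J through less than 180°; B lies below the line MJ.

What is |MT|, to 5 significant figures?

42.594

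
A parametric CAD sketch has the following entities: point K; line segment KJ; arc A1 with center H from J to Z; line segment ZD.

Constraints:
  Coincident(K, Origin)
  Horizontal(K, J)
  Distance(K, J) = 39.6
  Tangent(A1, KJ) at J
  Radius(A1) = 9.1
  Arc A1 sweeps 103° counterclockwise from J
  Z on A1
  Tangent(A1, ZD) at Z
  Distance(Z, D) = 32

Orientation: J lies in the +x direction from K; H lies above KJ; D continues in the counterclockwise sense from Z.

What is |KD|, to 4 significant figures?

59.12

On A1, J sits at bearing -90° from H; a 103° counterclockwise sweep puts Z at bearing 13°, so Z = H + 9.1·(cos 13°, sin 13°) = (48.47, 11.15). The tangent condition forces HZ to be normal to ZD, so ZD runs along (−sin 13°, cos 13°); with |ZD| = 32.0, D = (41.27, 42.33). Then |KD| = |D − K| = 59.12.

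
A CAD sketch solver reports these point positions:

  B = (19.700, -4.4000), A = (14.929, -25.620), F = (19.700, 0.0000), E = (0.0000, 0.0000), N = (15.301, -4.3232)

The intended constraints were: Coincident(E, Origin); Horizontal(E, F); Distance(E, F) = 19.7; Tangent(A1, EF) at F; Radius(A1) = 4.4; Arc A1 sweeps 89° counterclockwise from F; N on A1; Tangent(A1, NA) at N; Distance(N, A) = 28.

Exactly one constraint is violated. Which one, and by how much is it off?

Distance(N, A) = 28 — off by 6.70.

E = (0.00, 0.00) ✓; E.y = 0.00, F.y = 0.00 ✓; |EF| = 19.70 ✓; ∠(BF, FE) = 90.00° ✓; |BF| = 4.400 ✓; bearing(B→N) − bearing(B→F) = 89.00° ✓; |BN| = 4.400 ✓; ∠(BN, NA) = 90.00° ✓; |NA| = 21.30 ✗.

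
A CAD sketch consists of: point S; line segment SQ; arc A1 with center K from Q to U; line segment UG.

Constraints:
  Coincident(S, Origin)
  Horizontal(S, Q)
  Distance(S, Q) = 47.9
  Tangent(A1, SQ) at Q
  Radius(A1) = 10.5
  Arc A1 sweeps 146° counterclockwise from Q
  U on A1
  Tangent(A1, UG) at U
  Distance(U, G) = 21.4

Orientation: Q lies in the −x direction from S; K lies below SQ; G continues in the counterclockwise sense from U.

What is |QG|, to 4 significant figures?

33.36

S is at the origin; SQ is horizontal with |SQ| = 47.9 and Q on the −x side, so Q = (-47.90, 0.000). A1 meets SQ tangentially, so KQ is at right angles to SQ, so K = Q + (0, -10.5) = (-47.90, -10.50). On A1, Q sits at bearing 90° from K; a 146° counterclockwise sweep puts U at bearing 236°, so U = K + 10.5·(cos 236°, sin 236°) = (-53.77, -19.20). The tangent condition forces KU to be normal to UG, so UG runs along (−sin 236°, cos 236°); with |UG| = 21.4, G = (-36.03, -31.17). Then |QG| = |G − Q| = 33.36.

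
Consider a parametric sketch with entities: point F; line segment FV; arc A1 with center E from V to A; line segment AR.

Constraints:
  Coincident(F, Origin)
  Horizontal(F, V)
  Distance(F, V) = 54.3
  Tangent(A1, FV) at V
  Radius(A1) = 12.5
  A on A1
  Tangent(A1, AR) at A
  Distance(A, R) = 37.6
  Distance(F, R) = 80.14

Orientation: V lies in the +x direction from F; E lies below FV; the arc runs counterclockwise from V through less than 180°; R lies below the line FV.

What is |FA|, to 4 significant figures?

47.13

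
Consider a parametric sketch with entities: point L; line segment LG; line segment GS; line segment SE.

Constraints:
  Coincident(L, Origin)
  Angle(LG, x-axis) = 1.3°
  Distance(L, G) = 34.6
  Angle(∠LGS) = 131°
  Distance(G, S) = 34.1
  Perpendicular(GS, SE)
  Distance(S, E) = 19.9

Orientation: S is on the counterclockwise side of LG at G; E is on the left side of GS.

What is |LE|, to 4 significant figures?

57.14

L is at the origin; LG runs at 1.3° with length 34.6, so G = 34.6·(cos 1.3°, sin 1.3°) = (34.59, 0.7850). ∠LGS = 131.0°, so GS runs at 1.3° + (180° − 131.0°) = 50.30° from the x-axis; with |GS| = 34.1, S = G + 34.1·(cos 50.30°, sin 50.30°) = (56.37, 27.02). GS ⟂ SE; with |SE| = 19.9 on the left of GS, E = S + 19.9·(-0.7694, 0.6388) = (41.06, 39.73). Then |LE| = |E − L| = 57.14.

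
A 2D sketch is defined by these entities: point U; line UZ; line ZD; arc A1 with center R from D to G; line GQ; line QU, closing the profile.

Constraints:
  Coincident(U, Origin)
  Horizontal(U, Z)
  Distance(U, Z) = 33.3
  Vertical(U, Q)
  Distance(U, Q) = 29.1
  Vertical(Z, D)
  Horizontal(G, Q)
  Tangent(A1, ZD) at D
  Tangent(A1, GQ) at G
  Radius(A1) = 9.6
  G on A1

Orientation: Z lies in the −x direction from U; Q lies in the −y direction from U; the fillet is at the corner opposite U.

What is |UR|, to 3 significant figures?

30.7

U is at the origin; U and Z share the same y with |UZ| = 33.3 and Z on the −x side, so Z = (-33.3, 0.00). UQ is vertical with |UQ| = 29.1 and Q on the −y side, so Q = (0.00, -29.1). The virtual corner opposite U is at (-33.3, -29.1). The tangent condition forces RD to be normal to ZD and since A1 is tangent to GQ there, RG ⟂ GQ, with radius 9.6, so the center R sits 9.6 in from both sides at R = (-23.7, -19.5). Then |UR| = |R − U| = 30.7.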